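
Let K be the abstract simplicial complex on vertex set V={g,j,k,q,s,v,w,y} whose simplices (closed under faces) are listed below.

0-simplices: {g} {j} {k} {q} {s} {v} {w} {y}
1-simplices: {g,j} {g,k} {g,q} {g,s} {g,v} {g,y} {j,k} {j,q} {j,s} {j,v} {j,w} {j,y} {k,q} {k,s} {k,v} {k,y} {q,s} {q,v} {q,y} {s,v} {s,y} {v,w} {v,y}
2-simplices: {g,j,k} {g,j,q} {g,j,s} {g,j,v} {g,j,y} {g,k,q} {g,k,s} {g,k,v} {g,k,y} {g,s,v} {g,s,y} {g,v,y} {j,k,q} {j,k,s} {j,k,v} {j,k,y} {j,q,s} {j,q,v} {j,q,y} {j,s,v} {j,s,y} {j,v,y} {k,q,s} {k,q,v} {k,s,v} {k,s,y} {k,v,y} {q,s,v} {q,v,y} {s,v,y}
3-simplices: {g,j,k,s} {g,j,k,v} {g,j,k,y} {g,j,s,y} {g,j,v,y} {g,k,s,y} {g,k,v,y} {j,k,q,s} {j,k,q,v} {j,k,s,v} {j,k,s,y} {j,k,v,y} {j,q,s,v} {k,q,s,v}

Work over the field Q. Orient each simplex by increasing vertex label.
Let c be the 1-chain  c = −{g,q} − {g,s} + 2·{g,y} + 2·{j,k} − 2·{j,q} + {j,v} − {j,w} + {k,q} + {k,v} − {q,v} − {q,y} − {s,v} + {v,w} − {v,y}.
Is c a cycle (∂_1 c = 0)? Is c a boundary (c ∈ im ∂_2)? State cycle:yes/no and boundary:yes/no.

n_0=8 n_1=23 n_2=30 n_3=14  [Q]
∂1: piv[gj,gk,gq,gs,gv,gy,jw] rk=7  ker:jk,jq,js,jv,jy,kq,ks,kv,ky,qs,qv,qy,sv,sy,vw,vy
∂2: piv[gjk,gjq,gjs,gjv,gjy,gkq,gks,gkv,gky,gsv,gsy,gvy,jqs,jqv,jqy] rk=15  ker:jkq,jks,jkv,jky,jsv,jsy,jvy,kqs,kqv,ksv,ksy,kvy,qsv,qvy,svy
∂3: piv[gjks,gjkv,gjky,gjsy,gjvy,gksy,gkvy,jkqs,jkqv,jksv,jqsv] rk=11  ker:jksy,jkvy,kqsv
∂1c = 0
c vs im∂2: residual ≠ 0 ⇒ not boundary

cycle:yes boundary:no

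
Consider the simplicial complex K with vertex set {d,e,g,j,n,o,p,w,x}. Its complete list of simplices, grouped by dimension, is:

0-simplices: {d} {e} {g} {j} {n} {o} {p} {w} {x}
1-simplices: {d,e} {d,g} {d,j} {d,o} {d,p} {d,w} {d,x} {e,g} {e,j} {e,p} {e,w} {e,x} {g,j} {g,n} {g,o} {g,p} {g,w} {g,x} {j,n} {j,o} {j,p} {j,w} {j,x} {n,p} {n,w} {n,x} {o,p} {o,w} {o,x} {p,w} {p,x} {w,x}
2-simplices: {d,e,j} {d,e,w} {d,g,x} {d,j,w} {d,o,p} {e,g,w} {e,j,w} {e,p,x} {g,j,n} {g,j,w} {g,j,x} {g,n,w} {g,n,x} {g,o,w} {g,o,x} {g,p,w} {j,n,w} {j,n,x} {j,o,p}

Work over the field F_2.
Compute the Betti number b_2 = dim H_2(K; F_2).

n_0=9 n_1=32 n_2=19  [Z2]
∂1: piv[de,dg,dj,do,dp,dw,dx,gn] rk=8  ker:eg,ej,ep,ew,ex,gj,go,gp,gw,gx,jn,jo,jp,jw,jx,np,nw,nx,op,ow,ox,pw,px,wx
∂2: piv[dej,dew,dgx,djw,dop,egw,epx,gjn,gjw,gjx,gnw,gnx,gow,gox,gpw,jop] rk=16  ker:ejw,jnw,jnx
b_2=(19−16)−0=3

b_2=3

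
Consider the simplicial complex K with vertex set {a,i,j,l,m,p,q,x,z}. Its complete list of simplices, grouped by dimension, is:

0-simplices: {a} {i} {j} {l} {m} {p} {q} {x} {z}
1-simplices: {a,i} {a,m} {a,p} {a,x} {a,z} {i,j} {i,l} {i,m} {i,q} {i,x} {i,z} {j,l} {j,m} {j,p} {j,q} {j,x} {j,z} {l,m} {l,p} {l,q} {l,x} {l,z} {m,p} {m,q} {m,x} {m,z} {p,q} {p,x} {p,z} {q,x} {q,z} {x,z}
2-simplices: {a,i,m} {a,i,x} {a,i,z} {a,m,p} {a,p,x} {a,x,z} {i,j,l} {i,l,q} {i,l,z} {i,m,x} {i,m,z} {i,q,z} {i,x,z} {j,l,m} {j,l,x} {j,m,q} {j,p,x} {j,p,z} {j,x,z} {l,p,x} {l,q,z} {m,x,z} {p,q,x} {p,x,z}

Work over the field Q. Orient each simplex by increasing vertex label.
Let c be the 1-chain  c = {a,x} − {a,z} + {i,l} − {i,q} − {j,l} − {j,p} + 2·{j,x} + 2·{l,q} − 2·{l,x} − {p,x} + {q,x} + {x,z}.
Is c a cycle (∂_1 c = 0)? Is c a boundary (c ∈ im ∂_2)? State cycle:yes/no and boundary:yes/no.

n_0=9 n_1=32 n_2=24  [Q]
∂1: piv[ai,am,ap,ax,az,ij,il,iq] rk=8  ker:im,ix,iz,jl,jm,jp,jq,jx,jz,lm,lp,lq,lx,lz,mp,mq,mx,mz,pq,px,pz,qx,qz,xz
∂2: piv[aim,aix,aiz,amp,apx,axz,ijl,ilq,ilz,imx,imz,iqz,jlm,jlx,jmq,jpx,jpz,jxz,lpx,pqx] rk=20  ker:ixz,lqz,mxz,pxz
∂1c = 0
c vs im∂2: residual ≠ 0 ⇒ not boundary

cycle:yes boundary:no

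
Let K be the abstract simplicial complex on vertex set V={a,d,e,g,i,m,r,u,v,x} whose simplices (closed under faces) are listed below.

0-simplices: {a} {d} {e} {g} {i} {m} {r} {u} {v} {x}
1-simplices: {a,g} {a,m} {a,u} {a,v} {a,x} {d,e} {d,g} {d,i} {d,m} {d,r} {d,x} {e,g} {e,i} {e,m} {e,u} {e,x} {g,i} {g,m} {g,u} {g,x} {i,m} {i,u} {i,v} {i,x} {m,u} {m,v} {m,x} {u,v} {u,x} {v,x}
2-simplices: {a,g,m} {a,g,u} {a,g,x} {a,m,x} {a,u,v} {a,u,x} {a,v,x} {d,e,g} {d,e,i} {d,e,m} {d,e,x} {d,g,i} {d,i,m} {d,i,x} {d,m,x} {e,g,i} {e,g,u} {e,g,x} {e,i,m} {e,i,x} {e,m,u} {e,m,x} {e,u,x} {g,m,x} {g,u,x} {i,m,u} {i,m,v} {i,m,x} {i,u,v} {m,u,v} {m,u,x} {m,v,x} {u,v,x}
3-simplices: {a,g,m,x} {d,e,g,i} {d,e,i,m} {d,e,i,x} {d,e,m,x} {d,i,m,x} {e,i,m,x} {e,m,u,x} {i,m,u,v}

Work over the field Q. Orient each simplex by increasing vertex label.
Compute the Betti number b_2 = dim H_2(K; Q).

n_0=10 n_1=30 n_2=33 n_3=9  [Q]
∂1: piv[ag,am,au,av,ax,de,dg,di,dr] rk=9  ker:dm,dx,eg,ei,em,eu,ex,gi,gm,gu,gx,im,iu,iv,ix,mu,mv,mx,uv,ux,vx
∂2: piv[agm,agu,agx,amx,auv,aux,avx,deg,dei,dem,dex,dgi,dim,dix,dmx,egu,egx,emu,imu,imv,iuv] rk=21  ker:egi,eim,eix,emx,eux,gmx,gux,imx,muv,mux,mvx,uvx
∂3: piv[agmx,degi,deim,deix,demx,dimx,emux,imuv] rk=8  ker:eimx
b_2=(33−21)−8=4

b_2=4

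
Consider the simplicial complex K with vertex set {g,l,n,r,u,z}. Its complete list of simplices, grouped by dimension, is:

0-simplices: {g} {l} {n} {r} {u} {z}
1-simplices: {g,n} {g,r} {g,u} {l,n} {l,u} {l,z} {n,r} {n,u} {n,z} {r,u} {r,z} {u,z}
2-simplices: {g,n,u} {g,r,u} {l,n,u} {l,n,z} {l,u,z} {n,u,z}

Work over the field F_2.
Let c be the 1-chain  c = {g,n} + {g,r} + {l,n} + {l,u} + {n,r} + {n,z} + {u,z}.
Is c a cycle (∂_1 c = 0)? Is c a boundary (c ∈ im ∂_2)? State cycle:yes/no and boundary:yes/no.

n_0=6 n_1=12 n_2=6  [Z2]
∂1: piv[gn,gr,gu,ln,lz] rk=5  ker:lu,nr,nu,nz,ru,rz,uz
∂2: piv[gnu,gru,lnu,lnz,luz] rk=5  ker:nuz
∂1c = 0
c vs im∂2: residual ≠ 0 ⇒ not boundary

cycle:yes boundary:no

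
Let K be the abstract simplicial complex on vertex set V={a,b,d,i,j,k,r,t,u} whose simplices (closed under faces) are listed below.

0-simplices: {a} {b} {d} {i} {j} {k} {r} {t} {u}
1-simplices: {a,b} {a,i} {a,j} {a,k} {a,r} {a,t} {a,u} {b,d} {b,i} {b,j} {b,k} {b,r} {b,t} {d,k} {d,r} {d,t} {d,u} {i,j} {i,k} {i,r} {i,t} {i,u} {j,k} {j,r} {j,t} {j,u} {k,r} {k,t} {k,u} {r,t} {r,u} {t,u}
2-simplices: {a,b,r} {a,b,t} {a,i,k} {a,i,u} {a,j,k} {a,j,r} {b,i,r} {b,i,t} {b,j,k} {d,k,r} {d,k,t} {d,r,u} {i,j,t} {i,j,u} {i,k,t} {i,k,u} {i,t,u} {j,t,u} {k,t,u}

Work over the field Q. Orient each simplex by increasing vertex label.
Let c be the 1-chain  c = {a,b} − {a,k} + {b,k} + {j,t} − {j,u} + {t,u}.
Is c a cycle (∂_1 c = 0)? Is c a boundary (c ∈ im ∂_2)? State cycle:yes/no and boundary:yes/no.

n_0=9 n_1=32 n_2=19  [Q]
∂1: piv[ab,ai,aj,ak,ar,at,au,bd] rk=8  ker:bi,bj,bk,br,bt,dk,dr,dt,du,ij,ik,ir,it,iu,jk,jr,jt,ju,kr,kt,ku,rt,ru,tu
∂2: piv[abr,abt,aik,aiu,ajk,ajr,bir,bit,bjk,dkr,dkt,dru,ijt,iju,ikt,iku,itu] rk=17  ker:jtu,ktu
∂1c = 0
c vs im∂2: residual ≠ 0 ⇒ not boundary

cycle:yes boundary:no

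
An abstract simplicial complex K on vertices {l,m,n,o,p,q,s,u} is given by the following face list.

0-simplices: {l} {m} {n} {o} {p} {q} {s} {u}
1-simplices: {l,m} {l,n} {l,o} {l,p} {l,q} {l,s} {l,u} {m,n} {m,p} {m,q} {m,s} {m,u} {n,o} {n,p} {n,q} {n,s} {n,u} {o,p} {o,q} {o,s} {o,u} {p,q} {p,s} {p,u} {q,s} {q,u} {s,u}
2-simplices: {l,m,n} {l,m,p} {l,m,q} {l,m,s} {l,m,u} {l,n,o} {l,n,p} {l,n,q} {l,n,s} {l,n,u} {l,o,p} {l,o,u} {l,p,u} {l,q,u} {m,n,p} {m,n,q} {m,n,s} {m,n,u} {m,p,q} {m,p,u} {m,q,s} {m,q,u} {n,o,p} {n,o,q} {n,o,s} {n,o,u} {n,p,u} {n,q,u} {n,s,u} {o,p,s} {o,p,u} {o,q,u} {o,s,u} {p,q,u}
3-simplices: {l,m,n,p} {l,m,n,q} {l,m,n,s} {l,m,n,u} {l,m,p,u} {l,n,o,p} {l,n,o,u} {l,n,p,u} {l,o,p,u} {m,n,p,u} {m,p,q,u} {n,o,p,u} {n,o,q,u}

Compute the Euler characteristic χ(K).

χ(K)=2

n_0=8 n_1=27 n_2=34 n_3=13
χ=+8−27+34−13=2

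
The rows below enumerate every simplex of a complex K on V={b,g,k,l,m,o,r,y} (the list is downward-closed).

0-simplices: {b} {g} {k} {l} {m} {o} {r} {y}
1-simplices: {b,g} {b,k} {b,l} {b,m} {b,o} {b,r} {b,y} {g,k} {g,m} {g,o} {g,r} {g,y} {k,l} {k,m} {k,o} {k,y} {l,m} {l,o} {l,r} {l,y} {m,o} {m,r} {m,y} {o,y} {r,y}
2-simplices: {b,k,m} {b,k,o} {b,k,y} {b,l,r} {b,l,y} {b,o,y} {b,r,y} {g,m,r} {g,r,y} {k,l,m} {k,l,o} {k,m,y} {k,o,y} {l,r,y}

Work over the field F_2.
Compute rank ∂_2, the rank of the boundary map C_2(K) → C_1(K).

rank∂_2=12

n_0=8 n_1=25 n_2=14  [Z2]
∂1: piv[bg,bk,bl,bm,bo,br,by] rk=7  ker:gk,gm,go,gr,gy,kl,km,ko,ky,lm,lo,lr,ly,mo,mr,my,oy,ry
∂2: piv[bkm,bko,bky,blr,bly,boy,bry,gmr,gry,klm,klo,kmy] rk=12  ker:koy,lry
rk∂_2=12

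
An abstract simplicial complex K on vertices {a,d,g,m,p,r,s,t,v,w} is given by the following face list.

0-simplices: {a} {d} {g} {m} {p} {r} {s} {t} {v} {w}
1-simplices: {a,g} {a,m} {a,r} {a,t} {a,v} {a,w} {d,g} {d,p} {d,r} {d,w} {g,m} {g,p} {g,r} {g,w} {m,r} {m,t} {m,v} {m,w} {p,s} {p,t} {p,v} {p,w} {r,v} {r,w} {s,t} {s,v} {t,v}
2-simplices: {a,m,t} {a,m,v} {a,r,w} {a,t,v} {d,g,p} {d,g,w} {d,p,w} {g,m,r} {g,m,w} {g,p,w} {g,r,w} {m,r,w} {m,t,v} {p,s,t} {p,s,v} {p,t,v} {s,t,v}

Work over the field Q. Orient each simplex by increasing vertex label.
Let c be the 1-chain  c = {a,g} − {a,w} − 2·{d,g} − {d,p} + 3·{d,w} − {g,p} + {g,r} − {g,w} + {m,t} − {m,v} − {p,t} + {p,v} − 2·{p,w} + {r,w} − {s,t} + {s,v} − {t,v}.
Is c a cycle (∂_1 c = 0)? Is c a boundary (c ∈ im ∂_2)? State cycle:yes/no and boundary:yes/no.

n_0=10 n_1=27 n_2=17  [Q]
∂1: piv[ag,am,ar,at,av,aw,dg,dp,ps] rk=9  ker:dr,dw,gm,gp,gr,gw,mr,mt,mv,mw,pt,pv,pw,rv,rw,st,sv,tv
∂2: piv[amt,amv,arw,atv,dgp,dgw,dpw,gmr,gmw,grw,pst,psv,ptv] rk=13  ker:gpw,mrw,mtv,stv
∂1c = 0
c vs im∂2: residual ≠ 0 ⇒ not boundary

cycle:yes boundary:no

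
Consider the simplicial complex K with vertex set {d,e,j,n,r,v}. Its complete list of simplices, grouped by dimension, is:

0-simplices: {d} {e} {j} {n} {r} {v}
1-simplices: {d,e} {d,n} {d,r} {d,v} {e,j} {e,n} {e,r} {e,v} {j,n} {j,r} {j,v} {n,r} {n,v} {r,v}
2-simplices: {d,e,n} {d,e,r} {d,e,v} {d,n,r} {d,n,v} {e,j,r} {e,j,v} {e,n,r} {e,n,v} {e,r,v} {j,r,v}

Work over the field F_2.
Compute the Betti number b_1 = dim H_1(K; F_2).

b_1=1

n_0=6 n_1=14 n_2=11  [Z2]
∂1: piv[de,dn,dr,dv,ej] rk=5  ker:en,er,ev,jn,jr,jv,nr,nv,rv
∂2: piv[den,der,dev,dnr,dnv,ejr,ejv,erv] rk=8  ker:enr,env,jrv
b_1=(14−5)−8=1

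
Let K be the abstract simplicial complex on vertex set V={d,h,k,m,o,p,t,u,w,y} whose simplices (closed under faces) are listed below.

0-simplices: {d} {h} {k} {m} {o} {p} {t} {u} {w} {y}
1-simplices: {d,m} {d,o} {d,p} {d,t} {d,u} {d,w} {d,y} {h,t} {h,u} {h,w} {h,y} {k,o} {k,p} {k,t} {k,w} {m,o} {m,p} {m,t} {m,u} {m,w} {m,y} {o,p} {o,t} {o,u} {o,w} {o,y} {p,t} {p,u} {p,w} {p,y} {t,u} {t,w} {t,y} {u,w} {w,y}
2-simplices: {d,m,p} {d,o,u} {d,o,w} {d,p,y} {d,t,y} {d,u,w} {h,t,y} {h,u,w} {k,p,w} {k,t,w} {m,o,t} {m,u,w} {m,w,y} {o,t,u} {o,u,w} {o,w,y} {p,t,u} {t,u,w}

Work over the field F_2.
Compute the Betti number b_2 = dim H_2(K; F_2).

n_0=10 n_1=35 n_2=18  [Z2]
∂1: piv[dm,do,dp,dt,du,dw,dy,ht,ko] rk=9  ker:hu,hw,hy,kp,kt,kw,mo,mp,mt,mu,mw,my,op,ot,ou,ow,oy,pt,pu,pw,py,tu,tw,ty,uw,wy
∂2: piv[dmp,dou,dow,dpy,dty,duw,hty,huw,kpw,ktw,mot,muw,mwy,otu,owy,ptu,tuw] rk=17  ker:ouw
b_2=(18−17)−0=1

b_2=1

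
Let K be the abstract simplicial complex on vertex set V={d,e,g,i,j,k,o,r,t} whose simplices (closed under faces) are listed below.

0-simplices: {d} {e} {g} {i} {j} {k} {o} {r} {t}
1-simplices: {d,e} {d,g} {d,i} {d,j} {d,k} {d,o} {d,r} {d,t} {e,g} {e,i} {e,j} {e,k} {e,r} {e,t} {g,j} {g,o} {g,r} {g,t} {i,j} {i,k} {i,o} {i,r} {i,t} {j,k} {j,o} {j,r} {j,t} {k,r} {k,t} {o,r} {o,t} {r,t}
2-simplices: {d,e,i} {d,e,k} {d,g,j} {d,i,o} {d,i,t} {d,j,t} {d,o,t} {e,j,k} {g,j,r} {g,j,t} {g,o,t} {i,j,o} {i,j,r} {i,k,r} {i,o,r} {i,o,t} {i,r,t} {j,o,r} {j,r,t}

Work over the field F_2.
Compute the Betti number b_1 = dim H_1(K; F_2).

n_0=9 n_1=32 n_2=19  [Z2]
∂1: piv[de,dg,di,dj,dk,do,dr,dt] rk=8  ker:eg,ei,ej,ek,er,et,gj,go,gr,gt,ij,ik,io,ir,it,jk,jo,jr,jt,kr,kt,or,ot,rt
∂2: piv[dei,dek,dgj,dio,dit,djt,dot,ejk,gjr,gjt,got,ijo,ijr,ikr,ior,irt,jrt] rk=17  ker:iot,jor
b_1=(32−8)−17=7

b_1=7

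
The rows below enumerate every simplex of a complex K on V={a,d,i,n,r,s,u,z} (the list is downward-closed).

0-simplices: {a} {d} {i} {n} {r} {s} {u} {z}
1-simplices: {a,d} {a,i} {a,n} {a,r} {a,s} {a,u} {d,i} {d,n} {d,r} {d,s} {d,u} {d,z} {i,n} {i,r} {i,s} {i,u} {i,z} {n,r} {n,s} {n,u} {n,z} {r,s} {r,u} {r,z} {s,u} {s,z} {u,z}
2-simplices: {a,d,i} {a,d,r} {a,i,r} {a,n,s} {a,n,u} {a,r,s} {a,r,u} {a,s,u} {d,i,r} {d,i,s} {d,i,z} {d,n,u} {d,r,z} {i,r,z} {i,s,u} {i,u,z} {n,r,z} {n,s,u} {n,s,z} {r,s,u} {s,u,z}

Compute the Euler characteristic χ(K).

n_0=8 n_1=27 n_2=21
χ=+8−27+21=2

χ(K)=2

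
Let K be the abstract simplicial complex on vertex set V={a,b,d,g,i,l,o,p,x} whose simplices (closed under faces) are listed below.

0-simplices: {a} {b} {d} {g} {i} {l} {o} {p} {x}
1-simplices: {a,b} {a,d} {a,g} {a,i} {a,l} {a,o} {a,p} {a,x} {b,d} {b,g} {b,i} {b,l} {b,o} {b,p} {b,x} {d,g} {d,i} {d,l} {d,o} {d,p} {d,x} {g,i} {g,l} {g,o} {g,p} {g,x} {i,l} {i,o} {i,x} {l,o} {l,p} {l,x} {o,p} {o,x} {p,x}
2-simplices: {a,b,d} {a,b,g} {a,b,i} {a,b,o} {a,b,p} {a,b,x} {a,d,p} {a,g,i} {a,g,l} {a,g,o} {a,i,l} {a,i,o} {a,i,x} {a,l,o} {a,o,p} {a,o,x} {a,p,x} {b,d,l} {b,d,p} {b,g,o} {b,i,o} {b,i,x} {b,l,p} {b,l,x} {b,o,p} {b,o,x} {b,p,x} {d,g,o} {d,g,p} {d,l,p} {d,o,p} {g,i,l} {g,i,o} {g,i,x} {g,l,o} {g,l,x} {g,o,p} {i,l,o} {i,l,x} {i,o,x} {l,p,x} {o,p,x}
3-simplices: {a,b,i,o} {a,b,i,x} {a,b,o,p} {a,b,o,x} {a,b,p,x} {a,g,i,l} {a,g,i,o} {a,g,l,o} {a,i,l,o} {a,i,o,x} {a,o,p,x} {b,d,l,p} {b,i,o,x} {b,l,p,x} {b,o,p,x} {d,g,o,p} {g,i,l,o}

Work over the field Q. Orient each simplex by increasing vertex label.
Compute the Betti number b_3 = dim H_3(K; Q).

b_3=3

n_0=9 n_1=35 n_2=42 n_3=17  [Q]
∂1: piv[ab,ad,ag,ai,al,ao,ap,ax] rk=8  ker:bd,bg,bi,bl,bo,bp,bx,dg,di,dl,do,dp,dx,gi,gl,go,gp,gx,il,io,ix,lo,lp,lx,op,ox,px
∂2: piv[abd,abg,abi,abo,abp,abx,adp,agi,agl,ago,ail,aio,aix,alo,aop,aox,apx,bdl,blp,blx,dgo,dgp,dop,gix,glx] rk=25  ker:bdp,bgo,bio,bix,bop,box,bpx,dlp,gil,gio,glo,gop,ilo,ilx,iox,lpx,opx
∂3: piv[abio,abix,abop,abox,abpx,agil,agio,aglo,ailo,aiox,aopx,bdlp,blpx,dgop] rk=14  ker:biox,bopx,gilo
b_3=(17−14)−0=3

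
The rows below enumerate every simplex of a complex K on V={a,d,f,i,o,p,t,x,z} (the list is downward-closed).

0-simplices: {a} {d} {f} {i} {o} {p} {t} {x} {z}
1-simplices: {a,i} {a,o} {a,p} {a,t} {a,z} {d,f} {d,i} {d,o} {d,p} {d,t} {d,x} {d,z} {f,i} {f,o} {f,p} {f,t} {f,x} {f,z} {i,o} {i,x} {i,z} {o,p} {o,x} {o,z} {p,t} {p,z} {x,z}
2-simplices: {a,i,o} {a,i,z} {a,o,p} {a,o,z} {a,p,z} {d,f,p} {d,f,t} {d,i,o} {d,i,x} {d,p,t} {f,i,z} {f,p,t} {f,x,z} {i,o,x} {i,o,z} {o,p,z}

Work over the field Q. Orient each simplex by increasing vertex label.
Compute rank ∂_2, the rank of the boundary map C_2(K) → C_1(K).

n_0=9 n_1=27 n_2=16  [Q]
∂1: piv[ai,ao,ap,at,az,df,di,dx] rk=8  ker:do,dp,dt,dz,fi,fo,fp,ft,fx,fz,io,ix,iz,op,ox,oz,pt,pz,xz
∂2: piv[aio,aiz,aop,aoz,apz,dfp,dft,dio,dix,dpt,fiz,fxz,iox] rk=13  ker:fpt,ioz,opz
rk∂_2=13

rank∂_2=13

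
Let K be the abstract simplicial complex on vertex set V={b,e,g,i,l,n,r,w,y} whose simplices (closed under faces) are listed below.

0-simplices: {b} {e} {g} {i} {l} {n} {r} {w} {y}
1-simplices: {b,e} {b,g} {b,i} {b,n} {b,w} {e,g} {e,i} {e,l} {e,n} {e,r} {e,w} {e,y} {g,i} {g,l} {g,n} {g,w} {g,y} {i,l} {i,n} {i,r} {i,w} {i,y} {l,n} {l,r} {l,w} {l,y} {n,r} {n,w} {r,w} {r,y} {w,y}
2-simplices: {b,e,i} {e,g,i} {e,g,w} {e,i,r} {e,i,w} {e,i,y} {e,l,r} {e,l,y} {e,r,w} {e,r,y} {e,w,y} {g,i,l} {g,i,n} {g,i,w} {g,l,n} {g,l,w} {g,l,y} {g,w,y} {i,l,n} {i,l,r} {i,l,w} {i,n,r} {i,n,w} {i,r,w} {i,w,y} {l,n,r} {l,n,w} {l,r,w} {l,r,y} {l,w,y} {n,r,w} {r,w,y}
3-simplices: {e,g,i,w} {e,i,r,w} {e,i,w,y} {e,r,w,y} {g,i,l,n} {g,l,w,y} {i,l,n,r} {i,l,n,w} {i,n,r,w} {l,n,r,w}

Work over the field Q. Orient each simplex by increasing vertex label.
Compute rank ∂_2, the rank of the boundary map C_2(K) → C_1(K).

rank∂_2=19

n_0=9 n_1=31 n_2=32 n_3=10  [Q]
∂1: piv[be,bg,bi,bn,bw,el,er,ey] rk=8  ker:eg,ei,en,ew,gi,gl,gn,gw,gy,il,in,ir,iw,iy,ln,lr,lw,ly,nr,nw,rw,ry,wy
∂2: piv[bei,egi,egw,eir,eiw,eiy,elr,ely,erw,ery,ewy,gil,gin,gln,glw,gly,gwy,inr,inw] rk=19  ker:giw,iln,ilr,ilw,irw,iwy,lnr,lnw,lrw,lry,lwy,nrw,rwy
∂3: piv[egiw,eirw,eiwy,erwy,giln,glwy,ilnr,ilnw,inrw,lnrw] rk=10
rk∂_2=19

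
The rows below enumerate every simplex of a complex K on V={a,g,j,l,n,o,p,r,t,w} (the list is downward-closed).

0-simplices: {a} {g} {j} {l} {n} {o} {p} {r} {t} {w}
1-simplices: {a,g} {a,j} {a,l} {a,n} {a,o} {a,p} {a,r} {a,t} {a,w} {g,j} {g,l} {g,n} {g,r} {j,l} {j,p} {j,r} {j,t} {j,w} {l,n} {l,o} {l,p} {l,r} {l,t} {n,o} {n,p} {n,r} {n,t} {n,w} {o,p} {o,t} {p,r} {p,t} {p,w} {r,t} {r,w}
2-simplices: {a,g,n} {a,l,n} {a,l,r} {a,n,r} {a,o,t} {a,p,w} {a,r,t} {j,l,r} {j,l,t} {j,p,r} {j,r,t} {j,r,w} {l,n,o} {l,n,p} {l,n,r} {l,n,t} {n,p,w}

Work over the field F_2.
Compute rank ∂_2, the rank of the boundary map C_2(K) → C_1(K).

n_0=10 n_1=35 n_2=17  [Z2]
∂1: piv[ag,aj,al,an,ao,ap,ar,at,aw] rk=9  ker:gj,gl,gn,gr,jl,jp,jr,jt,jw,ln,lo,lp,lr,lt,no,np,nr,nt,nw,op,ot,pr,pt,pw,rt,rw
∂2: piv[agn,aln,alr,anr,aot,apw,art,jlr,jlt,jpr,jrt,jrw,lno,lnp,lnt,npw] rk=16  ker:lnr
rk∂_2=16

rank∂_2=16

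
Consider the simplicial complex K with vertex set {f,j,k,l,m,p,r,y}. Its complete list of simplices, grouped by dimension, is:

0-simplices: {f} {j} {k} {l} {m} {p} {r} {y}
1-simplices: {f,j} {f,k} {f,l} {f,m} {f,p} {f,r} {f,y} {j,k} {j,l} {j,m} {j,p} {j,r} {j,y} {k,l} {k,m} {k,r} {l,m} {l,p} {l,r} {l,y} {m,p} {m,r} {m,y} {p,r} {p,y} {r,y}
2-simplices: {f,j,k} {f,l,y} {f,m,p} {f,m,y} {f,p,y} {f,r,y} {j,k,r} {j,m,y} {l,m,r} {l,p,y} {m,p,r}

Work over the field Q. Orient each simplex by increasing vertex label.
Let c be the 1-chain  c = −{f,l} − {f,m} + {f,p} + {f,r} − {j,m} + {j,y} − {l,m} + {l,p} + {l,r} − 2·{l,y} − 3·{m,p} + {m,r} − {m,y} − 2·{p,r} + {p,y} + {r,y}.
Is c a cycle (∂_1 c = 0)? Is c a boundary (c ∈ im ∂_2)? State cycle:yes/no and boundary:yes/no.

n_0=8 n_1=26 n_2=11  [Q]
∂1: piv[fj,fk,fl,fm,fp,fr,fy] rk=7  ker:jk,jl,jm,jp,jr,jy,kl,km,kr,lm,lp,lr,ly,mp,mr,my,pr,py,ry
∂2: piv[fjk,fly,fmp,fmy,fpy,fry,jkr,jmy,lmr,lpy,mpr] rk=11
∂1c = 0
c vs im∂2: reduces to 0 ⇒ boundary

cycle:yes boundary:yes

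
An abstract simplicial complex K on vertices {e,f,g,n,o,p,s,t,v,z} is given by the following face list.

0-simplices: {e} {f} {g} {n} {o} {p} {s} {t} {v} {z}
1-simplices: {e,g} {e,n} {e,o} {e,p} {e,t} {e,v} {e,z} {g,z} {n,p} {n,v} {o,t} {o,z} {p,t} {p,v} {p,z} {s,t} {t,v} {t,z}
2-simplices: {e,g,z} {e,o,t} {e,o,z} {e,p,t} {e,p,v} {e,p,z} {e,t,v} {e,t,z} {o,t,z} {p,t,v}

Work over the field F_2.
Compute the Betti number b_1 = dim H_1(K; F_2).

b_1=2

n_0=10 n_1=18 n_2=10  [Z2]
∂1: piv[eg,en,eo,ep,et,ev,ez,st] rk=8  ker:gz,np,nv,ot,oz,pt,pv,pz,tv,tz
∂2: piv[egz,eot,eoz,ept,epv,epz,etv,etz] rk=8  ker:otz,ptv
b_1=(18−8)−8=2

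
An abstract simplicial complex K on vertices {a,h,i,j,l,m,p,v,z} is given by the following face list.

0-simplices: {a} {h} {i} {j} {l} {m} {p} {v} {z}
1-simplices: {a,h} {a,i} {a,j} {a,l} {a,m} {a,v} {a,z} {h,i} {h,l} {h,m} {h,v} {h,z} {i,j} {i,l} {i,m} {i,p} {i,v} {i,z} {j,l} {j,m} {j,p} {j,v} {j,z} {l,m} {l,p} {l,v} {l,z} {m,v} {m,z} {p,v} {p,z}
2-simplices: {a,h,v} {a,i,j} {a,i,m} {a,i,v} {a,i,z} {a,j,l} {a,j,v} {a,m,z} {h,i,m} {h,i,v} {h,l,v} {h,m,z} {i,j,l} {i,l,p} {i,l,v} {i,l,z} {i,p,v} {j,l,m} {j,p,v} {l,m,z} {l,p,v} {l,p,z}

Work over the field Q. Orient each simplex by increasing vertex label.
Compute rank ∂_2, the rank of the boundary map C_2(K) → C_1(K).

n_0=9 n_1=31 n_2=22  [Q]
∂1: piv[ah,ai,aj,al,am,av,az,ip] rk=8  ker:hi,hl,hm,hv,hz,ij,il,im,iv,iz,jl,jm,jp,jv,jz,lm,lp,lv,lz,mv,mz,pv,pz
∂2: piv[ahv,aij,aim,aiv,aiz,ajl,ajv,amz,him,hiv,hlv,hmz,ijl,ilp,ilv,ilz,ipv,jlm,jpv,lmz,lpz] rk=21  ker:lpv
rk∂_2=21

rank∂_2=21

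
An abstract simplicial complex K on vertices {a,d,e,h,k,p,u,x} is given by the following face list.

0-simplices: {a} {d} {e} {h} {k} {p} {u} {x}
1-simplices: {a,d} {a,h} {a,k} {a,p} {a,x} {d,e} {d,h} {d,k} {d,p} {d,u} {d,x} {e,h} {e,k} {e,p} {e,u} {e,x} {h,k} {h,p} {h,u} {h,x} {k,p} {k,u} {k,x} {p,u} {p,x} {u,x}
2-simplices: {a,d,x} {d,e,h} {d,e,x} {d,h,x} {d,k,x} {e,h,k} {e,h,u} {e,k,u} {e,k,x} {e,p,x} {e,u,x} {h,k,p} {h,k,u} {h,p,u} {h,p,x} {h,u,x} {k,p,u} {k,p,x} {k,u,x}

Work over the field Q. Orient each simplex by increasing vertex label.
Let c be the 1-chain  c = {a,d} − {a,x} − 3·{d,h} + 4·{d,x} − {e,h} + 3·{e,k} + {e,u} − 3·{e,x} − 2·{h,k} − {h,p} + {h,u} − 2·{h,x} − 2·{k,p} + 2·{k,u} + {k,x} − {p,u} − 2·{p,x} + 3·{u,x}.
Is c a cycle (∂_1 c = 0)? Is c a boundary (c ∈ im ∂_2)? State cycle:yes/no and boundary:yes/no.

cycle:yes boundary:yes

n_0=8 n_1=26 n_2=19  [Q]
∂1: piv[ad,ah,ak,ap,ax,de,du] rk=7  ker:dh,dk,dp,dx,eh,ek,ep,eu,ex,hk,hp,hu,hx,kp,ku,kx,pu,px,ux
∂2: piv[adx,deh,dex,dhx,dkx,ehk,ehu,eku,ekx,epx,eux,hkp,hpu,hpx] rk=14  ker:hku,hux,kpu,kpx,kux
∂1c = 0
c vs im∂2: reduces to 0 ⇒ boundary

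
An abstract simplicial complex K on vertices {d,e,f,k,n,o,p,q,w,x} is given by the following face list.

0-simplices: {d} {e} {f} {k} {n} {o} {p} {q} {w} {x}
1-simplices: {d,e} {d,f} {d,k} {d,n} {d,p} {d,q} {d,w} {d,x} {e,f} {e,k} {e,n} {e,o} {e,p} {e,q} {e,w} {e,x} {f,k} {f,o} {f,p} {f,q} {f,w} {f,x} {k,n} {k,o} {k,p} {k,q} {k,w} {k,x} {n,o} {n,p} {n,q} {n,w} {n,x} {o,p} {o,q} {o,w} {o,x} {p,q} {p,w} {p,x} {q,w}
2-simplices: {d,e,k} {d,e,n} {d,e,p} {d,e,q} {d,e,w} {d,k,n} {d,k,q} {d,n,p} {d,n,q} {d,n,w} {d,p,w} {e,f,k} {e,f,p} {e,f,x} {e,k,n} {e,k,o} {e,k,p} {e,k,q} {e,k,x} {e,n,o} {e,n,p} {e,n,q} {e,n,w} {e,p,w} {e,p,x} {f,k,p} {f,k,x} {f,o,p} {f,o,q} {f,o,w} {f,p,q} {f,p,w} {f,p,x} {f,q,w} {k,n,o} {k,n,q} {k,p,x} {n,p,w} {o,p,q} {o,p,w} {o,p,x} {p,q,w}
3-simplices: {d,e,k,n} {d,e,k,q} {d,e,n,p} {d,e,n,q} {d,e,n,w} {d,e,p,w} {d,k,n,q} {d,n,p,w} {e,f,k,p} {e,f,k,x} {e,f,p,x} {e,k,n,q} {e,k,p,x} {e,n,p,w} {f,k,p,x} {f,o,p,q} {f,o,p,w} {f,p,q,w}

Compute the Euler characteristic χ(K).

χ(K)=-7

n_0=10 n_1=41 n_2=42 n_3=18
χ=+10−41+42−18=-7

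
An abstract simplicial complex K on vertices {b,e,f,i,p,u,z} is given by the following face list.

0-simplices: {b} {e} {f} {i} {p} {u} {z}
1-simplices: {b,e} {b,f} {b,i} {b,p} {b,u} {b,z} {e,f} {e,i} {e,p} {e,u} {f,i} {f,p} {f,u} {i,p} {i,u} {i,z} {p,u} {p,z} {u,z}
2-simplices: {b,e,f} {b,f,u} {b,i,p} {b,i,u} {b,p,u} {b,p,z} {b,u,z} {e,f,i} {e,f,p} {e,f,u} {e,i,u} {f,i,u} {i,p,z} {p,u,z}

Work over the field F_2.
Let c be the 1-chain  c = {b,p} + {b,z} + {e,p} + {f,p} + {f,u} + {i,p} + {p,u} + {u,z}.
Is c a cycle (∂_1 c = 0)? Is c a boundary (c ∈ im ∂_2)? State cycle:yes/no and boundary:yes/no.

cycle:no boundary:no

n_0=7 n_1=19 n_2=14  [Z2]
∂1: piv[be,bf,bi,bp,bu,bz] rk=6  ker:ef,ei,ep,eu,fi,fp,fu,ip,iu,iz,pu,pz,uz
∂2: piv[bef,bfu,bip,biu,bpu,bpz,buz,efi,efp,efu,eiu,ipz] rk=12  ker:fiu,puz
∂1c = {e} + {i} + {p} + {u}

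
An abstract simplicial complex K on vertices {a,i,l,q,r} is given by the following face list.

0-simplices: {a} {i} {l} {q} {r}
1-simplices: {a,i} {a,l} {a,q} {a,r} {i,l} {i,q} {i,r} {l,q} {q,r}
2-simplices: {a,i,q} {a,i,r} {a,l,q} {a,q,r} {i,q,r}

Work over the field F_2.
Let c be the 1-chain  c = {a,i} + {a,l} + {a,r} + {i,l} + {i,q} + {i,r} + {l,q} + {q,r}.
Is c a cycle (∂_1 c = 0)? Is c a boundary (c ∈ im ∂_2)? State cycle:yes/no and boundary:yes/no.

n_0=5 n_1=9 n_2=5  [Z2]
∂1: piv[ai,al,aq,ar] rk=4  ker:il,iq,ir,lq,qr
∂2: piv[aiq,air,alq,aqr] rk=4  ker:iqr
∂1c = {a} + {l} + {q} + {r}

cycle:no boundary:no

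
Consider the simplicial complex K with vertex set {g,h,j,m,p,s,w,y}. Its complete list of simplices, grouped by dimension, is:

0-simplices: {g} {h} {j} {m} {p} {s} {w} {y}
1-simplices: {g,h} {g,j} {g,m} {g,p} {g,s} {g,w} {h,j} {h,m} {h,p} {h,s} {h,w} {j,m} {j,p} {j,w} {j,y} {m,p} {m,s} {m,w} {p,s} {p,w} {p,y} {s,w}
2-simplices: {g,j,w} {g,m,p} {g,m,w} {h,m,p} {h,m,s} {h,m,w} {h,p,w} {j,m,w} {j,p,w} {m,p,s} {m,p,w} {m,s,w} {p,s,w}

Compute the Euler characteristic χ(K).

n_0=8 n_1=22 n_2=13
χ=+8−22+13=-1

χ(K)=-1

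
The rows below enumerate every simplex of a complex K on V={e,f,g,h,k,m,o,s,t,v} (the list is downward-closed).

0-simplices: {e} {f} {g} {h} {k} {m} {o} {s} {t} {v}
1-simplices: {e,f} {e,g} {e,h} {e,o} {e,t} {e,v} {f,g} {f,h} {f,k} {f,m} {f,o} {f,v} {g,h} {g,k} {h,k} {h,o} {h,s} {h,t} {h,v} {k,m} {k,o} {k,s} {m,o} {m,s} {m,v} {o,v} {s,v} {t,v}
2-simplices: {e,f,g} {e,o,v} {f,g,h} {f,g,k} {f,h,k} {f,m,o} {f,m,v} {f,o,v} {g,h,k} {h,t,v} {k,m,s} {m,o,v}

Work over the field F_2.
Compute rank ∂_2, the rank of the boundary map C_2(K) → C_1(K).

n_0=10 n_1=28 n_2=12  [Z2]
∂1: piv[ef,eg,eh,eo,et,ev,fk,fm,hs] rk=9  ker:fg,fh,fo,fv,gh,gk,hk,ho,ht,hv,km,ko,ks,mo,ms,mv,ov,sv,tv
∂2: piv[efg,eov,fgh,fgk,fhk,fmo,fmv,fov,htv,kms] rk=10  ker:ghk,mov
rk∂_2=10

rank∂_2=10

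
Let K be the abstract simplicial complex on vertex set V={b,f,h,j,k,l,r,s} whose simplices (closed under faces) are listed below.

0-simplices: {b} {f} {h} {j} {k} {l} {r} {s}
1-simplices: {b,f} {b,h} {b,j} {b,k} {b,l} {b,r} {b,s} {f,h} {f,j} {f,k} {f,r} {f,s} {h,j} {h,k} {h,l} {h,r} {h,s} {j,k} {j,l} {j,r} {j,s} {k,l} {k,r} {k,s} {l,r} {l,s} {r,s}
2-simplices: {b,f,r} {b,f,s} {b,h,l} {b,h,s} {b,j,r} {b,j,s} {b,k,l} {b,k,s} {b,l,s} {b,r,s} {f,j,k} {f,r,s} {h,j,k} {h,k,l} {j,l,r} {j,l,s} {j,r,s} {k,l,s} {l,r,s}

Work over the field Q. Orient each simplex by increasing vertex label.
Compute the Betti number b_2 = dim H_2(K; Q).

b_2=4

n_0=8 n_1=27 n_2=19  [Q]
∂1: piv[bf,bh,bj,bk,bl,br,bs] rk=7  ker:fh,fj,fk,fr,fs,hj,hk,hl,hr,hs,jk,jl,jr,js,kl,kr,ks,lr,ls,rs
∂2: piv[bfr,bfs,bhl,bhs,bjr,bjs,bkl,bks,bls,brs,fjk,hjk,hkl,jlr,jls] rk=15  ker:frs,jrs,kls,lrs
b_2=(19−15)−0=4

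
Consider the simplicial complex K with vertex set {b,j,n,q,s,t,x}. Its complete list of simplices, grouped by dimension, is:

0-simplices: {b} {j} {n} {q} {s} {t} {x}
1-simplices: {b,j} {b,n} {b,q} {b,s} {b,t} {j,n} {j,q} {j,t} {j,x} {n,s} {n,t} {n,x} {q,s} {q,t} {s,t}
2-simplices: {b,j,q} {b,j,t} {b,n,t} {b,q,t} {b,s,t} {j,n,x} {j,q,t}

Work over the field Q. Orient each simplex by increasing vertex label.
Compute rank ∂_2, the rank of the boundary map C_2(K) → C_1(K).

rank∂_2=6

n_0=7 n_1=15 n_2=7  [Q]
∂1: piv[bj,bn,bq,bs,bt,jx] rk=6  ker:jn,jq,jt,ns,nt,nx,qs,qt,st
∂2: piv[bjq,bjt,bnt,bqt,bst,jnx] rk=6  ker:jqt
rk∂_2=6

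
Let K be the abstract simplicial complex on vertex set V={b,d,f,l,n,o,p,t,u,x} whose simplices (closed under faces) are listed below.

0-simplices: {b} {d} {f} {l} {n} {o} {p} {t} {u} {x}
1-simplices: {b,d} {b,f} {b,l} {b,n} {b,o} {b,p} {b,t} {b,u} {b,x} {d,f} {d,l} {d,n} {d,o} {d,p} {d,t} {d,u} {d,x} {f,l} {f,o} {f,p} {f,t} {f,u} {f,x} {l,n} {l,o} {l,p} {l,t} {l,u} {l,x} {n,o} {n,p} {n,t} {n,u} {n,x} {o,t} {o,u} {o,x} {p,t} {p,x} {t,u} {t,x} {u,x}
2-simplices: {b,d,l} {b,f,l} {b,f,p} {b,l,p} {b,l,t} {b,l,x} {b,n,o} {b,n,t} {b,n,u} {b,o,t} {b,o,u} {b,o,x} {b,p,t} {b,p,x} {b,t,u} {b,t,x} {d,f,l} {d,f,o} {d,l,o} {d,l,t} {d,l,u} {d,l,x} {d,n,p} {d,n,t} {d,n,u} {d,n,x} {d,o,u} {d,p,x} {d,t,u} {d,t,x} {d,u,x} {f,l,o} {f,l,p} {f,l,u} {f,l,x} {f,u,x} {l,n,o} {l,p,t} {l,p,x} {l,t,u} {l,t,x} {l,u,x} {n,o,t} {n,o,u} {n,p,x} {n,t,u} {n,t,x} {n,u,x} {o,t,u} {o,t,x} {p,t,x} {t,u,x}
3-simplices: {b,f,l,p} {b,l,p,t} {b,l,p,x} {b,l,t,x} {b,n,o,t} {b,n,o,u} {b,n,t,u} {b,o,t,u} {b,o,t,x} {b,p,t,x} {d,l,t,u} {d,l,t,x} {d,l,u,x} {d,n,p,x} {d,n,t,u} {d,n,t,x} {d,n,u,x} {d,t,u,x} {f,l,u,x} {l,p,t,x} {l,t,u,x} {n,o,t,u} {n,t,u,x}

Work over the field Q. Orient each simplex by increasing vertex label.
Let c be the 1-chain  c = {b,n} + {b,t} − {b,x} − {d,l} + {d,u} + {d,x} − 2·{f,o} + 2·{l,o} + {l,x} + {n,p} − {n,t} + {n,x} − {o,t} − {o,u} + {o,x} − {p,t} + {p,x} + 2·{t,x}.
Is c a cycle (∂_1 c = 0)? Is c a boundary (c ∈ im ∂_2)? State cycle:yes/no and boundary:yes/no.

cycle:no boundary:no

n_0=10 n_1=42 n_2=52 n_3=23  [Q]
∂1: piv[bd,bf,bl,bn,bo,bp,bt,bu,bx] rk=9  ker:df,dl,dn,do,dp,dt,du,dx,fl,fo,fp,ft,fu,fx,ln,lo,lp,lt,lu,lx,no,np,nt,nu,nx,ot,ou,ox,pt,px,tu,tx,ux
∂2: piv[bdl,bfl,bfp,blp,blt,blx,bno,bnt,bnu,bot,bou,box,bpt,bpx,btu,btx,dfl,dfo,dlo,dlt,dlu,dlx,dnp,dnt,dnu,dnx,dou,dpx,dux,flu,flx,lno] rk=32  ker:dtu,dtx,flo,flp,fux,lpt,lpx,ltu,ltx,lux,not,nou,npx,ntu,ntx,nux,otu,otx,ptx,tux
∂3: piv[bflp,blpt,blpx,bltx,bnot,bnou,bntu,botu,botx,bptx,dltu,dltx,dlux,dnpx,dntu,dntx,dnux,dtux,flux] rk=19  ker:lptx,ltux,notu,ntux
∂1c = −{b} − {d} + 2·{f} − 4·{l} + {o} + {p} − 4·{t} + 6·{x}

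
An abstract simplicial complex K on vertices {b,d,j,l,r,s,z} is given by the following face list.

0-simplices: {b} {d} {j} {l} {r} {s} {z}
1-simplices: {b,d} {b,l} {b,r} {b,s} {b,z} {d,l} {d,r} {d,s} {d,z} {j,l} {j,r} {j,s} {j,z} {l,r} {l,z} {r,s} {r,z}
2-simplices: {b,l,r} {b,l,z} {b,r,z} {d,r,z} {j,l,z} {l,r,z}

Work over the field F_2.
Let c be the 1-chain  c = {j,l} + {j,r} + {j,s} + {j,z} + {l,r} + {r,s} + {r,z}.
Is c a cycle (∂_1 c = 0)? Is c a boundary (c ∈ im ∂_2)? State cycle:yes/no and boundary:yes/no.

cycle:yes boundary:no

n_0=7 n_1=17 n_2=6  [Z2]
∂1: piv[bd,bl,br,bs,bz,jl] rk=6  ker:dl,dr,ds,dz,jr,js,jz,lr,lz,rs,rz
∂2: piv[blr,blz,brz,drz,jlz] rk=5  ker:lrz
∂1c = 0
c vs im∂2: residual ≠ 0 ⇒ not boundary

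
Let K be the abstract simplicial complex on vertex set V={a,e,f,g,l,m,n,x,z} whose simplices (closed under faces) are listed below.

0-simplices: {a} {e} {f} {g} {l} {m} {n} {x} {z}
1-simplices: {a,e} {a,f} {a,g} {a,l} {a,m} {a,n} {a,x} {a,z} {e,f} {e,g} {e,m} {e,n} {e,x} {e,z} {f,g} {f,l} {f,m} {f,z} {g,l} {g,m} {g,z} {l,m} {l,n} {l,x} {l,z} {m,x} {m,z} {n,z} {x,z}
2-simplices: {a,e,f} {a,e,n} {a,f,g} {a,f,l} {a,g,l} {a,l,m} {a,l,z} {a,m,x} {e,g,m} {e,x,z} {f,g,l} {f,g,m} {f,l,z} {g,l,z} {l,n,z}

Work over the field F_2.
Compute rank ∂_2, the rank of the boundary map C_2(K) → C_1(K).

rank∂_2=14

n_0=9 n_1=29 n_2=15  [Z2]
∂1: piv[ae,af,ag,al,am,an,ax,az] rk=8  ker:ef,eg,em,en,ex,ez,fg,fl,fm,fz,gl,gm,gz,lm,ln,lx,lz,mx,mz,nz,xz
∂2: piv[aef,aen,afg,afl,agl,alm,alz,amx,egm,exz,fgm,flz,glz,lnz] rk=14  ker:fgl
rk∂_2=14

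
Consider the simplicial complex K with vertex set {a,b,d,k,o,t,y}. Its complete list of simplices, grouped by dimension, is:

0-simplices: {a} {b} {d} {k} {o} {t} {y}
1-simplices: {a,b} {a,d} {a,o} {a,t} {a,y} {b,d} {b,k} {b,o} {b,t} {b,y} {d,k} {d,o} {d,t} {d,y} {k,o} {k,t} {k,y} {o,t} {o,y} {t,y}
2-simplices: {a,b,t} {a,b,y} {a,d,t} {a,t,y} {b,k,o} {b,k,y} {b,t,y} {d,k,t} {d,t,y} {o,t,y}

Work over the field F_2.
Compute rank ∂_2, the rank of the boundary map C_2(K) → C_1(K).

n_0=7 n_1=20 n_2=10  [Z2]
∂1: piv[ab,ad,ao,at,ay,bk] rk=6  ker:bd,bo,bt,by,dk,do,dt,dy,ko,kt,ky,ot,oy,ty
∂2: piv[abt,aby,adt,aty,bko,bky,dkt,dty,oty] rk=9  ker:bty
rk∂_2=9

rank∂_2=9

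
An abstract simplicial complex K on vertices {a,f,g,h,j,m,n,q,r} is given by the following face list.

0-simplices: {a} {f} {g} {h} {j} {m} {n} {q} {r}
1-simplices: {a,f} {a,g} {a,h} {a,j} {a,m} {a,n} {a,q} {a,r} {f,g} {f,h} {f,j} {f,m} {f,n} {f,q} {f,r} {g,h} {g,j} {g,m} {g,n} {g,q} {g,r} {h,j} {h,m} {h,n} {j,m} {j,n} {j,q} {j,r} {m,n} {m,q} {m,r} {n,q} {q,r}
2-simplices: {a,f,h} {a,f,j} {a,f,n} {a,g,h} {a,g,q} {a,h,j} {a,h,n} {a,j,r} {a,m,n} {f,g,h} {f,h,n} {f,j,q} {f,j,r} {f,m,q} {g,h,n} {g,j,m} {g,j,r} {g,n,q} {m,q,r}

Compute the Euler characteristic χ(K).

χ(K)=-5

n_0=9 n_1=33 n_2=19
χ=+9−33+19=-5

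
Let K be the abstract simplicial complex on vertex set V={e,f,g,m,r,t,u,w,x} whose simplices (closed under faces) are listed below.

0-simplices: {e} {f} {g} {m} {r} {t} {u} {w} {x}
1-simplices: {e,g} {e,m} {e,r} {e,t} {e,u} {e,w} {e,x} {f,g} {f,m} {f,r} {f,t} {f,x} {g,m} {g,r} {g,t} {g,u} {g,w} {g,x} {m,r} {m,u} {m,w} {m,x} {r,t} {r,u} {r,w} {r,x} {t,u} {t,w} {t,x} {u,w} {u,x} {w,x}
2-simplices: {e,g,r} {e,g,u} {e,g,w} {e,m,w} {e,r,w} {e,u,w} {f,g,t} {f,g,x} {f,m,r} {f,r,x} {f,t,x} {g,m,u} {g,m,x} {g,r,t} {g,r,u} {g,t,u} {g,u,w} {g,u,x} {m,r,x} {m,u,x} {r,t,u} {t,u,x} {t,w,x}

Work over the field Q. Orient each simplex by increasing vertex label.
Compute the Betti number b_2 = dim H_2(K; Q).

b_2=4

n_0=9 n_1=32 n_2=23  [Q]
∂1: piv[eg,em,er,et,eu,ew,ex,fg] rk=8  ker:fm,fr,ft,fx,gm,gr,gt,gu,gw,gx,mr,mu,mw,mx,rt,ru,rw,rx,tu,tw,tx,uw,ux,wx
∂2: piv[egr,egu,egw,emw,erw,euw,fgt,fgx,fmr,frx,ftx,gmu,gmx,grt,gru,gtu,gux,mrx,twx] rk=19  ker:guw,mux,rtu,tux
b_2=(23−19)−0=4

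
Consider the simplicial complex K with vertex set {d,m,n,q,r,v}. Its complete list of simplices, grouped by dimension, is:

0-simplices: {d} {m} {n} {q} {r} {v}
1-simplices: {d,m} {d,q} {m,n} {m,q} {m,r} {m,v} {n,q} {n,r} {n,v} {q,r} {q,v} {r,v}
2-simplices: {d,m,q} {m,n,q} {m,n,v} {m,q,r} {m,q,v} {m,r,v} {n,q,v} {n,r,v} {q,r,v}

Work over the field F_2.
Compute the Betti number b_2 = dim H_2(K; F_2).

n_0=6 n_1=12 n_2=9  [Z2]
∂1: piv[dm,dq,mn,mr,mv] rk=5  ker:mq,nq,nr,nv,qr,qv,rv
∂2: piv[dmq,mnq,mnv,mqr,mqv,mrv,nrv] rk=7  ker:nqv,qrv
b_2=(9−7)−0=2

b_2=2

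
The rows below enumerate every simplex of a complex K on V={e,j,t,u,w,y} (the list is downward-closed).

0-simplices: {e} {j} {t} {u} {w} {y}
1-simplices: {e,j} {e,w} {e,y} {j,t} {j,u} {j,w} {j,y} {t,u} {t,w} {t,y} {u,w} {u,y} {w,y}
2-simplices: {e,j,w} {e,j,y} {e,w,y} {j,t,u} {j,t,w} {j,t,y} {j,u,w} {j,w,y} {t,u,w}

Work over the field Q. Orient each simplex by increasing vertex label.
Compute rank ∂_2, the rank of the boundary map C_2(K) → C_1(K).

n_0=6 n_1=13 n_2=9  [Q]
∂1: piv[ej,ew,ey,jt,ju] rk=5  ker:jw,jy,tu,tw,ty,uw,uy,wy
∂2: piv[ejw,ejy,ewy,jtu,jtw,jty,juw] rk=7  ker:jwy,tuw
rk∂_2=7

rank∂_2=7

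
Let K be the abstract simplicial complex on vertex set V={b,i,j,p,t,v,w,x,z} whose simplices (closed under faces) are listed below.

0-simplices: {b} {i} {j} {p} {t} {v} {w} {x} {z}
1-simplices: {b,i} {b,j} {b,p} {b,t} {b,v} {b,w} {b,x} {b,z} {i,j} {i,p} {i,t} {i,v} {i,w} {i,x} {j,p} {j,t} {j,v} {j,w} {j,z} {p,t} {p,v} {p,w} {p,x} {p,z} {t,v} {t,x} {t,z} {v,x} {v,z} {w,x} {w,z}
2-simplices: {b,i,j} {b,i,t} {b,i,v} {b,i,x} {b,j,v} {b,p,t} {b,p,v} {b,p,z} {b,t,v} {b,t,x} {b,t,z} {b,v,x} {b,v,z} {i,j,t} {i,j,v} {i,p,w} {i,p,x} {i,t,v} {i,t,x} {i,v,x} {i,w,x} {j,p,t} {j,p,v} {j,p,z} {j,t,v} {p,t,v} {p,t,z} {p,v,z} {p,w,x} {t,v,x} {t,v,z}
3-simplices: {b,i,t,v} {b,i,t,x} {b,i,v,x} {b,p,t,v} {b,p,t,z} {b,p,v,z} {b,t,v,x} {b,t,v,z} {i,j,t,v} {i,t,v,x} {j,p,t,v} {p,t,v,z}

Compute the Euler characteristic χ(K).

n_0=9 n_1=31 n_2=31 n_3=12
χ=+9−31+31−12=-3

χ(K)=-3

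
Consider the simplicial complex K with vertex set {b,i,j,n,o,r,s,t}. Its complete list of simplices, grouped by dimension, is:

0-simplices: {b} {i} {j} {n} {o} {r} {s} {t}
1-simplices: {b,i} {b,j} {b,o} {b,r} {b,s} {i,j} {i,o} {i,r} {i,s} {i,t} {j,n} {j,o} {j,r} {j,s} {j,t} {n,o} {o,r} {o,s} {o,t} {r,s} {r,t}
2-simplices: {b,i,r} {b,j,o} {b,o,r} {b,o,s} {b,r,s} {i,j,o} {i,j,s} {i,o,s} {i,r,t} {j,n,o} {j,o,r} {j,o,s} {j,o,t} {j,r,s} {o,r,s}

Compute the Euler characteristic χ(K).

χ(K)=2

n_0=8 n_1=21 n_2=15
χ=+8−21+15=2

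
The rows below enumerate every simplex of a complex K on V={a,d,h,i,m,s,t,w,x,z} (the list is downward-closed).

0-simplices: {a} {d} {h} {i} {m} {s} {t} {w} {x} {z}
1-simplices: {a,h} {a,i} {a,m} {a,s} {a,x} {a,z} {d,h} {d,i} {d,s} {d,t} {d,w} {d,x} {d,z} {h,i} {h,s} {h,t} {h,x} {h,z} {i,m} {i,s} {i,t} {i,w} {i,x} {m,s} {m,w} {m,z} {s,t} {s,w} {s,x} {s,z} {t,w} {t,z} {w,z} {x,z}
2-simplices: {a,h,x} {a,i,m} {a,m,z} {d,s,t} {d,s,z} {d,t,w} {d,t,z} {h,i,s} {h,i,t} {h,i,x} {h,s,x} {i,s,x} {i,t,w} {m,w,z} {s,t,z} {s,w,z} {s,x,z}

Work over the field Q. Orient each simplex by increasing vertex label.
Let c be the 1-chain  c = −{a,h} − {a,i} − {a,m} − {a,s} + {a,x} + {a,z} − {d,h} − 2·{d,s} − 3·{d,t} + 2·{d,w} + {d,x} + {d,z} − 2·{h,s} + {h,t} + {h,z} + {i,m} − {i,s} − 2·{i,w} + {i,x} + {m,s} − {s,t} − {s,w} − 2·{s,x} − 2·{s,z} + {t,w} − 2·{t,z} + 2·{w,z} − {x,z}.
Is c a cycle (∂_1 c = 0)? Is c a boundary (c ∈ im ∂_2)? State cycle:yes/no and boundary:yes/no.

n_0=10 n_1=34 n_2=17  [Q]
∂1: piv[ah,ai,am,as,ax,az,dh,dt,dw] rk=9  ker:di,ds,dx,dz,hi,hs,ht,hx,hz,im,is,it,iw,ix,ms,mw,mz,st,sw,sx,sz,tw,tz,wz,xz
∂2: piv[ahx,aim,amz,dst,dsz,dtw,dtz,his,hit,hix,hsx,itw,mwz,swz,sxz] rk=15  ker:isx,stz
∂1c = 2·{a} + 2·{d} − 2·{h} − {m} + {s} − 2·{t} − 2·{w} + 2·{x}

cycle:no boundary:no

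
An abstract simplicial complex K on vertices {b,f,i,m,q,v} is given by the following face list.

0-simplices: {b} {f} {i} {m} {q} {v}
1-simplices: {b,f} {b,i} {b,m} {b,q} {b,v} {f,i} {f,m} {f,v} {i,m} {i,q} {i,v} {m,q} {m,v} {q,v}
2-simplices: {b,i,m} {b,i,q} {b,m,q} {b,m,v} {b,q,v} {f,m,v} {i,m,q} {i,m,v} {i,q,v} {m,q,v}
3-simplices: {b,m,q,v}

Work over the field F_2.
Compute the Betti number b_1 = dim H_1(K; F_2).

n_0=6 n_1=14 n_2=10 n_3=1  [Z2]
∂1: piv[bf,bi,bm,bq,bv] rk=5  ker:fi,fm,fv,im,iq,iv,mq,mv,qv
∂2: piv[bim,biq,bmq,bmv,bqv,fmv,imv] rk=7  ker:imq,iqv,mqv
∂3: piv[bmqv] rk=1
b_1=(14−5)−7=2

b_1=2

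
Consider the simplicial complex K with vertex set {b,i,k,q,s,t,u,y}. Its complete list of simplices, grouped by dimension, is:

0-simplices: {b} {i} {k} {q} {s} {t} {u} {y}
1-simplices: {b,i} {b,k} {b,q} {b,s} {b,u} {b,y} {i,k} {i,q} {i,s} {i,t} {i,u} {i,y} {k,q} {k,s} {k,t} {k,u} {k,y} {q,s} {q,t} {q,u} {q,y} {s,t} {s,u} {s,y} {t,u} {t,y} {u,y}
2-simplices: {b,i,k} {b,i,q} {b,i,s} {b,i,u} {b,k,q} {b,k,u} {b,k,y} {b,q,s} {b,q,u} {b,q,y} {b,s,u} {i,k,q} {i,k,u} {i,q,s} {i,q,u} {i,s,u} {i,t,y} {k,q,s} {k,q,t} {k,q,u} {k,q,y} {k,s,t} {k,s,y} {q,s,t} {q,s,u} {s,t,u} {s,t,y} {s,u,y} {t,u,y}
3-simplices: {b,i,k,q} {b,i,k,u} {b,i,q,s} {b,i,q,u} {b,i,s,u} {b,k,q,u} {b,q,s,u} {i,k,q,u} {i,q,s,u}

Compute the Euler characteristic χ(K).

χ(K)=1

n_0=8 n_1=27 n_2=29 n_3=9
χ=+8−27+29−9=1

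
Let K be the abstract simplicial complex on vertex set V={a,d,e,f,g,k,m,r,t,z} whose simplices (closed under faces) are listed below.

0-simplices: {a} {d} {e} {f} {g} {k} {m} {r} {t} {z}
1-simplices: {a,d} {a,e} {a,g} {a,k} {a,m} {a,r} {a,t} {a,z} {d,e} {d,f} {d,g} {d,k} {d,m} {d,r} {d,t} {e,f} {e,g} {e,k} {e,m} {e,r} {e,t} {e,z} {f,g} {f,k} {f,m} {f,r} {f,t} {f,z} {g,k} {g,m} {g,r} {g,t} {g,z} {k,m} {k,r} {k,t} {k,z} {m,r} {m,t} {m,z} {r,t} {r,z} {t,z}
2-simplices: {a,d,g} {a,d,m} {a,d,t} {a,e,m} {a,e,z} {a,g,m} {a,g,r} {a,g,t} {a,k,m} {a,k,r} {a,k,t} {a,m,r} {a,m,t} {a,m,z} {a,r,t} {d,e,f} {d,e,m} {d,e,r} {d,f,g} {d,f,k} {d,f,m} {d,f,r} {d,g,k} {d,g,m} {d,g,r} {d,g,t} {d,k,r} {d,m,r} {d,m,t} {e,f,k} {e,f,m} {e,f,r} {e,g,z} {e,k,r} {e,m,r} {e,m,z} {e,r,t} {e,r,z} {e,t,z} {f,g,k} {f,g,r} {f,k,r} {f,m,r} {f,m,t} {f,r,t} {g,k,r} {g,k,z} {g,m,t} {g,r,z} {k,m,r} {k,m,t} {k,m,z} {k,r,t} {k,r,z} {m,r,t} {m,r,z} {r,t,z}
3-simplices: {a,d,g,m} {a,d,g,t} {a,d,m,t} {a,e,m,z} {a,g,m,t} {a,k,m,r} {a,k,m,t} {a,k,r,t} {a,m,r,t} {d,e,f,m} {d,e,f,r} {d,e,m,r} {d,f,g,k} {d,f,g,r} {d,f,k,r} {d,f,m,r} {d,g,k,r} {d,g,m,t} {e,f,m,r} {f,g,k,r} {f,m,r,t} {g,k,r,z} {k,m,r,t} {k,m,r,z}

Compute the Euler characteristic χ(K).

n_0=10 n_1=43 n_2=57 n_3=24
χ=+10−43+57−24=0

χ(K)=0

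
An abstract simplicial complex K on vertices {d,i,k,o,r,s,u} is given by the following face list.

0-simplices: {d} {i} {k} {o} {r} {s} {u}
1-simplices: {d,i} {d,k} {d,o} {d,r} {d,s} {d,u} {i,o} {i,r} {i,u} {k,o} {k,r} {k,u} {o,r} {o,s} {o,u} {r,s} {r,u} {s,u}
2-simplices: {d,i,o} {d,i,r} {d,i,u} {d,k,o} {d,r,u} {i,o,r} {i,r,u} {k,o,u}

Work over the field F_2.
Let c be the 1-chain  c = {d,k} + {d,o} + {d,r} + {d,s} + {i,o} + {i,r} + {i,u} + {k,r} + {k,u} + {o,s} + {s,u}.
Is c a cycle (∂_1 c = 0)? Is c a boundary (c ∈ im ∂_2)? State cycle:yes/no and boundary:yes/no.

n_0=7 n_1=18 n_2=8  [Z2]
∂1: piv[di,dk,do,dr,ds,du] rk=6  ker:io,ir,iu,ko,kr,ku,or,os,ou,rs,ru,su
∂2: piv[dio,dir,diu,dko,dru,ior,kou] rk=7  ker:iru
∂1c = {i} + {k} + {o} + {r} + {s} + {u}

cycle:no boundary:no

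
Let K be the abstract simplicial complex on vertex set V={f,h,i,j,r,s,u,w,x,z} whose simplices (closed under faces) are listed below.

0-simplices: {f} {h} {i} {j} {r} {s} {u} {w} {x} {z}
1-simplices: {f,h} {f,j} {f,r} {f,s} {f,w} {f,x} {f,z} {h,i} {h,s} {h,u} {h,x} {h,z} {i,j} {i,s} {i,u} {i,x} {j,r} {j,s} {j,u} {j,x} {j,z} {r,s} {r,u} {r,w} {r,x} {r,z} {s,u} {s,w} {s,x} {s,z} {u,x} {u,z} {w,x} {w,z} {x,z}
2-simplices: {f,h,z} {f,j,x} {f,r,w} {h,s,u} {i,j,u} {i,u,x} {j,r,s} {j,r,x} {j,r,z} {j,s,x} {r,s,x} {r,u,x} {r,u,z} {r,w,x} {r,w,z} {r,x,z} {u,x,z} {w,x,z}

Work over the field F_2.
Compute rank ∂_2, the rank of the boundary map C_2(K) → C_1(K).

rank∂_2=15

n_0=10 n_1=35 n_2=18  [Z2]
∂1: piv[fh,fj,fr,fs,fw,fx,fz,hi,hu] rk=9  ker:hs,hx,hz,ij,is,iu,ix,jr,js,ju,jx,jz,rs,ru,rw,rx,rz,su,sw,sx,sz,ux,uz,wx,wz,xz
∂2: piv[fhz,fjx,frw,hsu,iju,iux,jrs,jrx,jrz,jsx,rux,ruz,rwx,rwz,rxz] rk=15  ker:rsx,uxz,wxz
rk∂_2=15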